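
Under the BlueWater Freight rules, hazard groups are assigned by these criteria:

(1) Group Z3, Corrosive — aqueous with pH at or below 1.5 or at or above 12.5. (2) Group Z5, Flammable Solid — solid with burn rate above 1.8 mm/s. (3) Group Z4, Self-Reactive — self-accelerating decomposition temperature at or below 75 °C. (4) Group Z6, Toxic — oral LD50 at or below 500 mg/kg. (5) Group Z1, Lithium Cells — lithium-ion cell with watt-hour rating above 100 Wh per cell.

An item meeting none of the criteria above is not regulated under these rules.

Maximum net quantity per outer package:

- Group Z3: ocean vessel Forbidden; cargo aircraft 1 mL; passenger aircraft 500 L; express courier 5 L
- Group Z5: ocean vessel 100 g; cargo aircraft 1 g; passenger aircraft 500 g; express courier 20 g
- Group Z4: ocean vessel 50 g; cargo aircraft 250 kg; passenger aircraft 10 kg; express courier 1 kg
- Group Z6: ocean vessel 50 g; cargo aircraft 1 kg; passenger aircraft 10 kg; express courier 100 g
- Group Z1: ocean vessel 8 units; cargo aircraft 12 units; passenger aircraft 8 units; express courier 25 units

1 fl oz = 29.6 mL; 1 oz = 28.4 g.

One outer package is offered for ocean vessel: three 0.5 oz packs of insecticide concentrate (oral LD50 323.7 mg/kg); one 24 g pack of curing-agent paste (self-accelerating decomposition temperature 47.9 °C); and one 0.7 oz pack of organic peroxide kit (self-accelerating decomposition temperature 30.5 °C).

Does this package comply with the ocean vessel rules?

Yes

Insecticide concentrate: oral LD50 323.7 mg/kg ≤ 500 mg/kg → Group Z6 (Toxic).
With self-accelerating decomposition temperature 47.9 °C (≤ 75 °C), the curing-agent paste falls in Group Z4.
The organic peroxide kit has self-accelerating decomposition temperature 30.5 °C, which is ≤ 75 °C, so it is Group Z4 (Self-Reactive).
Group Z6 quantity: three 0.5 oz packs = 42.6 g.
42.6 g is within the ocean vessel limit of 50 g for Group Z6.
Total Group Z4: 24 g + (one 0.7 oz pack = 19.88 g) = 43.88 g.
That is within the Group Z4 ocean vessel limit of 50 g.
Every hazard group is within its ocean vessel limit and no segregation rule is violated.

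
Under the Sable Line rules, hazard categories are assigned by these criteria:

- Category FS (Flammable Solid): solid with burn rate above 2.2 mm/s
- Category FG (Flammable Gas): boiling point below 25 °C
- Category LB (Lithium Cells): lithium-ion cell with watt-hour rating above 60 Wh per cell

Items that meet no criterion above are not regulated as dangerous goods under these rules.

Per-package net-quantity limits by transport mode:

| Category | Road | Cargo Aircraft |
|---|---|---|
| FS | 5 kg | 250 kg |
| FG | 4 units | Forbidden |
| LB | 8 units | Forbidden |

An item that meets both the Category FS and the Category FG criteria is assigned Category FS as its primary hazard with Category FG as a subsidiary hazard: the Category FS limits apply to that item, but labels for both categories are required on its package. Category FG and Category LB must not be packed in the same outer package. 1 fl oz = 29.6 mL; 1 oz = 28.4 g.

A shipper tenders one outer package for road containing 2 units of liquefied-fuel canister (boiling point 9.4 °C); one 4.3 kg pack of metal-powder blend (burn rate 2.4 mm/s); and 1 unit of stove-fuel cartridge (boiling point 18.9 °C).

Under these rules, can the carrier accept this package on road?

With boiling point 9.4 °C (< 25 °C), the liquefied-fuel canister falls in Category FG.
The metal-powder blend has burn rate 2.4 mm/s, which is > 2.2 mm/s, so it is Category FS (Flammable Solid).
With boiling point 18.9 °C (< 25 °C), the stove-fuel cartridge falls in Category FG.
Total Category FG: 2 units + 1 unit = 3 units.
3 units is within the road limit of 4 units for Category FG.
Category FS quantity: 4.3 kg.
4.3 kg is within the road limit of 5 kg for Category FS.
The segregation rule (Category FG with Category LB) does not apply to Category FG with Category FS.
Every hazard category is within its road limit and no segregation rule is violated.

Yes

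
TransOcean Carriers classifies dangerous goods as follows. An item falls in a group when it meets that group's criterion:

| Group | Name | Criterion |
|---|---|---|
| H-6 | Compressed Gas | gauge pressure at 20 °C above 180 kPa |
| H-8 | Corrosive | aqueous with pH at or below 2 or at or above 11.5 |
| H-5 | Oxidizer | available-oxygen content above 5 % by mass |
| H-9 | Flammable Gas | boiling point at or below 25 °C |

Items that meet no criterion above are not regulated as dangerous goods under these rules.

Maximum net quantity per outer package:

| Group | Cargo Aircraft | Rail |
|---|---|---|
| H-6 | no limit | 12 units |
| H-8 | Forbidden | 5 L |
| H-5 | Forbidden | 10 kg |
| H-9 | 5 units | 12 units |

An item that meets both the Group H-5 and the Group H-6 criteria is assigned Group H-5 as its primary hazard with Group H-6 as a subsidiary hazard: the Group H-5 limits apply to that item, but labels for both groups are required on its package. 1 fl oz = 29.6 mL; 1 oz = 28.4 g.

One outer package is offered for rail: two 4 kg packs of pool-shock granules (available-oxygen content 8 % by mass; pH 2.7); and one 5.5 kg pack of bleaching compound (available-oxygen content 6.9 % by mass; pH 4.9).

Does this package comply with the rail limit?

Pool-shock granules: available-oxygen content 8 % by mass > 5 % by mass → Group H-5 (Oxidizer).
The bleaching compound has available-oxygen content 6.9 % by mass, which is > 5 % by mass, so it is Group H-5 (Oxidizer).
Total Group H-5: (two 4 kg packs = 8 kg) + 5.5 kg = 13.5 kg.
That exceeds the Group H-5 rail limit of 10 kg.

No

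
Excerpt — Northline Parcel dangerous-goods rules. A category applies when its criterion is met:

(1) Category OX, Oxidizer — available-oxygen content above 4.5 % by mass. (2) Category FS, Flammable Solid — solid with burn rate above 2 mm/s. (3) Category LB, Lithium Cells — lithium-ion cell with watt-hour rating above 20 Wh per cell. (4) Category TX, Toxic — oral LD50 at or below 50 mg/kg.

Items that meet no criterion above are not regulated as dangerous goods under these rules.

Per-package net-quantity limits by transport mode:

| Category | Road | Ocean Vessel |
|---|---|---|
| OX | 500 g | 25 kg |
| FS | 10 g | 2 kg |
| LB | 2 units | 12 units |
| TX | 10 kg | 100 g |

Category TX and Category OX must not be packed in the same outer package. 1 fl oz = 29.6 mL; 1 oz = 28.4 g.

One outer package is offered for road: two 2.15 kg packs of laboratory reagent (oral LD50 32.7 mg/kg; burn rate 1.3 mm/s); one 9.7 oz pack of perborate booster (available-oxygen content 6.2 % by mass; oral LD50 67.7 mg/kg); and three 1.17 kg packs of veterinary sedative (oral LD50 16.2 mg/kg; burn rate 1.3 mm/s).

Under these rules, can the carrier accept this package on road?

With oral LD50 32.7 mg/kg (≤ 50 mg/kg), the laboratory reagent falls in Category TX.
Perborate booster: available-oxygen content 6.2 % by mass > 4.5 % by mass → Category OX (Oxidizer).
With oral LD50 16.2 mg/kg (≤ 50 mg/kg), the veterinary sedative falls in Category TX.
Total Category TX: (two 2.15 kg packs = 4.3 kg) + (three 1.17 kg packs = 3.51 kg) = 7.81 kg.
7.81 kg ≤ 10 kg (road limit, Category TX) — within limit.
Category OX quantity: one 9.7 oz pack = 275.48 g.
275.48 g ≤ 500 g (road limit, Category OX) — within limit.
Category TX and Category OX may not share an outer package.

No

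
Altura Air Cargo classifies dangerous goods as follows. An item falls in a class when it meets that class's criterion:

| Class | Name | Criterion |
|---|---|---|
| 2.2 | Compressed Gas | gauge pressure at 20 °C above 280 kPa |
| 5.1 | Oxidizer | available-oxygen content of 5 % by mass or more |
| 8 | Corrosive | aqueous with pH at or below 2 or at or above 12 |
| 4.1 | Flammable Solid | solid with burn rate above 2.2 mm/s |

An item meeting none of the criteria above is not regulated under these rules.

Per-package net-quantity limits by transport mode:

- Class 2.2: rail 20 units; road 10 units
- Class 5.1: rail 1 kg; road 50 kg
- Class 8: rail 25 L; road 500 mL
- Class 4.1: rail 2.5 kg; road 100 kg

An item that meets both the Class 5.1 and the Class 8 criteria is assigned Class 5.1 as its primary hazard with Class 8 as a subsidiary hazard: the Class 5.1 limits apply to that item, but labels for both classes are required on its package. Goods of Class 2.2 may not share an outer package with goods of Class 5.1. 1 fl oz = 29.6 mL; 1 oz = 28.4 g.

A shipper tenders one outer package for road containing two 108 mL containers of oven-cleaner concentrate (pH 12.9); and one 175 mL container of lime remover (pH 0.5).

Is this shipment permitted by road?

Yes

With pH 12.9 (≥ 12), the oven-cleaner concentrate falls in Class 8.
Lime remover: pH 0.5 ≤ 2 → Class 8 (Corrosive).
Total Class 8: (two 108 mL containers = 216 mL) + 175 mL = 391 mL.
391 mL is within the road limit of 500 mL for Class 8.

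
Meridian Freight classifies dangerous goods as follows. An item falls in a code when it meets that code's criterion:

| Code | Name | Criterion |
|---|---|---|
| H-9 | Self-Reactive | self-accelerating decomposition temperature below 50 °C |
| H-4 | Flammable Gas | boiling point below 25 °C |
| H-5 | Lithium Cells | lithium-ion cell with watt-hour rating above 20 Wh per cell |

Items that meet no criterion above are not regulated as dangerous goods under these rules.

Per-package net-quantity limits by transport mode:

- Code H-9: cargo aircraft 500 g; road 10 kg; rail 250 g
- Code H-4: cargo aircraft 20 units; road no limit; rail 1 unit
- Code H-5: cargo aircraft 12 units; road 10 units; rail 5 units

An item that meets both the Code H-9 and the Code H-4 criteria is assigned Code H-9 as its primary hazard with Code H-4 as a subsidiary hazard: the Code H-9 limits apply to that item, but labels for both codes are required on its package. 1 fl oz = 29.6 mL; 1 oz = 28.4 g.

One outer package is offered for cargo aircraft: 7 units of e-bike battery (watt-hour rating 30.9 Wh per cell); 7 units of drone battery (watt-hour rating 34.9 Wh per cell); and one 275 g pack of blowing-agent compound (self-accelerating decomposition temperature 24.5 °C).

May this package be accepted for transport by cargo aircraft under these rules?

No

With watt-hour rating 30.9 Wh per cell (> 20 Wh per cell), the e-bike battery falls in Code H-5.
Drone battery: watt-hour rating 34.9 Wh per cell > 20 Wh per cell → Code H-5 (Lithium Cells).
The blowing-agent compound has self-accelerating decomposition temperature 24.5 °C, which is < 50 °C, so it is Code H-9 (Self-Reactive).
Code H-5 net quantity: 7 units + 7 units = 14 units.
14 units exceeds the cargo aircraft limit of 12 units for Code H-5.
Code H-9 quantity: 275 g.
275 g is within the cargo aircraft limit of 500 g for Code H-9.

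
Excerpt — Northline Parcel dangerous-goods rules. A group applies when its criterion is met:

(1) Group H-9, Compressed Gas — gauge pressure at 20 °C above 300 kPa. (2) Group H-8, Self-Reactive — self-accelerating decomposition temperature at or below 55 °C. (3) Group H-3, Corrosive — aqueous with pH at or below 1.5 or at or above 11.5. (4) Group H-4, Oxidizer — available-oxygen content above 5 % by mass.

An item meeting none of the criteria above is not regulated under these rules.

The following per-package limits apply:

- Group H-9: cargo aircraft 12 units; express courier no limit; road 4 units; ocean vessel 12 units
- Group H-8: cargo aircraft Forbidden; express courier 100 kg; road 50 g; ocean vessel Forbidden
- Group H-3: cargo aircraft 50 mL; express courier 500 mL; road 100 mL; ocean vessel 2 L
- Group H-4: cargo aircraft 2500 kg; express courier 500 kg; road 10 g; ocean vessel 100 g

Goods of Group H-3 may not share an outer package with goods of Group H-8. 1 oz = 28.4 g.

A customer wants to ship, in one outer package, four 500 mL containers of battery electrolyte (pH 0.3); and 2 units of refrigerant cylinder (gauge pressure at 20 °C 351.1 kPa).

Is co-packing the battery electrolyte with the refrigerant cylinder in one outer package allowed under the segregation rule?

Yes

pH 0.3 meets the Group H-3 criterion (Corrosive), so the battery electrolyte is Group H-3.
With gauge pressure at 20 °C 351.1 kPa (> 300 kPa), the refrigerant cylinder falls in Group H-9.
No segregation rule bars Group H-3 with Group H-9.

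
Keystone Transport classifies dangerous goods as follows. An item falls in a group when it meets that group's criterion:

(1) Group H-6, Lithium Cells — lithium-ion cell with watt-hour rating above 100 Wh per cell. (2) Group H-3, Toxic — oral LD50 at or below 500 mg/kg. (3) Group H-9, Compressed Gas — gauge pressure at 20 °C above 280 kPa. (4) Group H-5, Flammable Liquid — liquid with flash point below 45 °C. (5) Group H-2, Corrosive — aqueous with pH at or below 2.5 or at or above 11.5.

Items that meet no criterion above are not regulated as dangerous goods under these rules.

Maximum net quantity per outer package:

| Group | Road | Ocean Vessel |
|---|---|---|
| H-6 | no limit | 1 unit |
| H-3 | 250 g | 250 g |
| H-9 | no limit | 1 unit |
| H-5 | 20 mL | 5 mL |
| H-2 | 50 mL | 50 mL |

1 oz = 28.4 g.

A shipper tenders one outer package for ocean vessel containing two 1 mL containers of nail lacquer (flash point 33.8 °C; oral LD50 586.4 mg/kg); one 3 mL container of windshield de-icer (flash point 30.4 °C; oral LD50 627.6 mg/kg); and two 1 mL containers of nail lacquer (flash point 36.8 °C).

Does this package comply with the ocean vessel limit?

Nail lacquer: flash point 33.8 °C < 45 °C → Group H-5 (Flammable Liquid).
The windshield de-icer has flash point 30.4 °C, which is < 45 °C, so it is Group H-5 (Flammable Liquid).
Nail lacquer: flash point 36.8 °C < 45 °C → Group H-5 (Flammable Liquid).
Total Group H-5: (two 1 mL containers = 2 mL) + 3 mL + (two 1 mL containers = 2 mL) = 7 mL.
7 mL exceeds the ocean vessel limit of 5 mL for Group H-5.

No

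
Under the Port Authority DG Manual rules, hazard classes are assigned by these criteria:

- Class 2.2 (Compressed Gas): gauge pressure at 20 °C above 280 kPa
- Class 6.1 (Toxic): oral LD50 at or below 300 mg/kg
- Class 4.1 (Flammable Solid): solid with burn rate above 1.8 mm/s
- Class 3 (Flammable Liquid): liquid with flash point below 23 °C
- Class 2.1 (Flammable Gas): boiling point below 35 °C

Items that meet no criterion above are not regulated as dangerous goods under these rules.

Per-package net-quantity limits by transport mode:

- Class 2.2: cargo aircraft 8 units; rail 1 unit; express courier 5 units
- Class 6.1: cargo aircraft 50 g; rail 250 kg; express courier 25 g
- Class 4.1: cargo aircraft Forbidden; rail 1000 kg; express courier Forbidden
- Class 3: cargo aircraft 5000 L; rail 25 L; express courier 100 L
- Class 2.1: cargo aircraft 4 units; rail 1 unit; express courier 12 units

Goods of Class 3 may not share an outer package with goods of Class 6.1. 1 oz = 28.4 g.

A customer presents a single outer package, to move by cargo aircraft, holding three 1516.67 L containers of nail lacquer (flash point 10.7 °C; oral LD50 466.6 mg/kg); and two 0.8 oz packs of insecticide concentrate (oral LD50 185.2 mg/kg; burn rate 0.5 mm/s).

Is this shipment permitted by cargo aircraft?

No

Nail lacquer: flash point 10.7 °C < 23 °C → Class 3 (Flammable Liquid).
Insecticide concentrate: oral LD50 185.2 mg/kg ≤ 300 mg/kg → Class 6.1 (Toxic).
Class 3 quantity: three 1516.67 L containers = 4550.01 L.
That is within the Class 3 cargo aircraft limit of 5000 L.
Class 6.1 quantity: two 0.8 oz packs = 45.44 g.
45.44 g is within the cargo aircraft limit of 50 g for Class 6.1.
Class 3 and Class 6.1 may not share an outer package.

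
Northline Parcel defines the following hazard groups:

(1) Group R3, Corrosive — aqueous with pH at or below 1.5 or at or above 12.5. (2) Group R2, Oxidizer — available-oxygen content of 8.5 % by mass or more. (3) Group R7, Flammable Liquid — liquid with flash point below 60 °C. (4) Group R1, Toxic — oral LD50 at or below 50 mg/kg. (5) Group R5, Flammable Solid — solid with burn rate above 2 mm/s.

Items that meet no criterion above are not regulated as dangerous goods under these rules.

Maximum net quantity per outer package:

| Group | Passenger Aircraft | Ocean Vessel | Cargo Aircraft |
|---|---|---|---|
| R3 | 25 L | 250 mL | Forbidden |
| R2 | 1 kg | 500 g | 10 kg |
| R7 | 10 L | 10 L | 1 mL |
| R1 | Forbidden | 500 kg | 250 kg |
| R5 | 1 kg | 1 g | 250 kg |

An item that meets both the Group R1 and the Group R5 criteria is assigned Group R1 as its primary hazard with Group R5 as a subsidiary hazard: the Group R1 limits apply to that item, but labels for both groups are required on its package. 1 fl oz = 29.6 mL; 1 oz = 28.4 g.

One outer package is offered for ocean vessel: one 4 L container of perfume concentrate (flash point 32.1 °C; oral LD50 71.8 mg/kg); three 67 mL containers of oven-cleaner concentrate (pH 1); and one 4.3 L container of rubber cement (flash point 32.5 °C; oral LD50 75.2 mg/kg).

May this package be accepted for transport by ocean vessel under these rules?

Yes

Perfume concentrate: flash point 32.1 °C < 60 °C → Group R7 (Flammable Liquid).
pH 1 meets the Group R3 criterion (Corrosive), so the oven-cleaner concentrate is Group R3.
The rubber cement has flash point 32.5 °C, which is < 60 °C, so it is Group R7 (Flammable Liquid).
Group R7 net quantity: 4 L + 4.3 L = 8.3 L.
8.3 L is within the ocean vessel limit of 10 L for Group R7.
Group R3 quantity: three 67 mL containers = 201 mL.
201 mL is within the ocean vessel limit of 250 mL for Group R3.
Every hazard group is within its ocean vessel limit and no segregation rule is violated.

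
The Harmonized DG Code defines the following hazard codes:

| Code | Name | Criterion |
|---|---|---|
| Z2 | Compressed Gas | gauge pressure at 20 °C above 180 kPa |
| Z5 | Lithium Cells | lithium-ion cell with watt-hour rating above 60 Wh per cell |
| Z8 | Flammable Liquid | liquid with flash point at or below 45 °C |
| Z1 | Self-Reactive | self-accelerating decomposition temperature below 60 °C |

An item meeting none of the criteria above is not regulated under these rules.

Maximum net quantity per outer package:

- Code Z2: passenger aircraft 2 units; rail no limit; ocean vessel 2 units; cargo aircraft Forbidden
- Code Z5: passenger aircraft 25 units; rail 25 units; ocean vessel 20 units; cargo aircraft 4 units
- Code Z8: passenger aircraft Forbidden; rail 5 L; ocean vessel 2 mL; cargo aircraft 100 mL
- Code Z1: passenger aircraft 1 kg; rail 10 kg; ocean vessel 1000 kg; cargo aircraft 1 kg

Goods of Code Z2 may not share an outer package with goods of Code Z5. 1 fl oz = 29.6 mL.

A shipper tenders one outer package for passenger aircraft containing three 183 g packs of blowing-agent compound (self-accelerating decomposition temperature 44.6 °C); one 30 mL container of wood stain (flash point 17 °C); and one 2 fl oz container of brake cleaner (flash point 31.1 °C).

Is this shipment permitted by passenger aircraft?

The blowing-agent compound has self-accelerating decomposition temperature 44.6 °C, which is < 60 °C, so it is Code Z1 (Self-Reactive).
Flash point 17 °C meets the Code Z8 criterion (Flammable Liquid), so the wood stain is Code Z8.
Flash point 31.1 °C meets the Code Z8 criterion (Flammable Liquid), so the brake cleaner is Code Z8.
Code Z8 net quantity: 30 mL + (one 2 fl oz container = 59.2 mL) = 89.2 mL.
By passenger aircraft, Code Z8 is Forbidden regardless of quantity.
Code Z1 quantity: three 183 g packs = 549 g.
549 g is within the passenger aircraft limit of 1 kg for Code Z1.
The segregation rule (Code Z2 with Code Z5) does not apply to Code Z8 with Code Z1.

No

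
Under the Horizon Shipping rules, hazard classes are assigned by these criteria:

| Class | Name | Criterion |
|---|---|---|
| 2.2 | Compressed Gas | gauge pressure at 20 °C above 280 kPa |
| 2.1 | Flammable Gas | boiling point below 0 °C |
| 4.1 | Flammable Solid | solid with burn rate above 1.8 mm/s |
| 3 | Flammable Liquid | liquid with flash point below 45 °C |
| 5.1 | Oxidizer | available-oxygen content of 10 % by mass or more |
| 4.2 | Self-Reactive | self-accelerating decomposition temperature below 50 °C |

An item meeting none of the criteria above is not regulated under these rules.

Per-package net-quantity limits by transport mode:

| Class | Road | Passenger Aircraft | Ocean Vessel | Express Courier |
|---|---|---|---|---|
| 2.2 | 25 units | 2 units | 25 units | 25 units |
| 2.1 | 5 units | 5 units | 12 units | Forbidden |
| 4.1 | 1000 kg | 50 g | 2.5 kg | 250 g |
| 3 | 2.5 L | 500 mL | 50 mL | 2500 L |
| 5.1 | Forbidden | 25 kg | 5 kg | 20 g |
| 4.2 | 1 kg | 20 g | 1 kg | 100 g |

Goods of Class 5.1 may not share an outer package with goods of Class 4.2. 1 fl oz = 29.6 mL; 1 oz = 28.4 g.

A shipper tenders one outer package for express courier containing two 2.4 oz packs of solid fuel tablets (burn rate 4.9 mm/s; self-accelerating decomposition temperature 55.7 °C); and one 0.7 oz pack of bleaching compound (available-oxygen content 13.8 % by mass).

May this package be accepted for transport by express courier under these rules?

With burn rate 4.9 mm/s (> 1.8 mm/s), the solid fuel tablets fall in Class 4.1.
With available-oxygen content 13.8 % by mass (≥ 10 % by mass), the bleaching compound falls in Class 5.1.
Class 5.1 quantity: one 0.7 oz pack = 19.88 g.
That is within the Class 5.1 express courier limit of 20 g.
Class 4.1 quantity: two 2.4 oz packs = 136.32 g.
136.32 g is within the express courier limit of 250 g for Class 4.1.
The segregation rule (Class 5.1 with Class 4.2) does not apply to Class 5.1 with Class 4.1.
Every hazard class is within its express courier limit and no segregation rule is violated.

Yes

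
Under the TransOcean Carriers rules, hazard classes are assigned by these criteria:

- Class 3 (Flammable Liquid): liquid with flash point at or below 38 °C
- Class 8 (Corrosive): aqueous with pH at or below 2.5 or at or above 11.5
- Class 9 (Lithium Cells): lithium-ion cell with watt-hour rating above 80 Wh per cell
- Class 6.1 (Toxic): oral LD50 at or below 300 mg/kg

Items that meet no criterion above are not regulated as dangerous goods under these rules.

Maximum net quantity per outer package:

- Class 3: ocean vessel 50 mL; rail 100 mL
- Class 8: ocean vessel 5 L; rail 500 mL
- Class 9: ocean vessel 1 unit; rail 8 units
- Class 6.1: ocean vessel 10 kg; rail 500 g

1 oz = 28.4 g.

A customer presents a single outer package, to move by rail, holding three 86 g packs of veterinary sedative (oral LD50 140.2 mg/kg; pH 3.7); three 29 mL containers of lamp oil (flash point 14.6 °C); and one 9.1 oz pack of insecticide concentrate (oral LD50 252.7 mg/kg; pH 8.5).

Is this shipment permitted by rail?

The veterinary sedative has oral LD50 140.2 mg/kg, which is ≤ 300 mg/kg, so it is Class 6.1 (Toxic).
The lamp oil has flash point 14.6 °C, which is ≤ 38 °C, so it is Class 3 (Flammable Liquid).
Oral LD50 252.7 mg/kg meets the Class 6.1 criterion (Toxic), so the insecticide concentrate is Class 6.1.
Class 6.1 net quantity: (three 86 g packs = 258 g) + (one 9.1 oz pack = 258.44 g) = 516.44 g.
516.44 g exceeds the rail limit of 500 g for Class 6.1.
Class 3 quantity: three 29 mL containers = 87 mL.
That is within the Class 3 rail limit of 100 mL.

No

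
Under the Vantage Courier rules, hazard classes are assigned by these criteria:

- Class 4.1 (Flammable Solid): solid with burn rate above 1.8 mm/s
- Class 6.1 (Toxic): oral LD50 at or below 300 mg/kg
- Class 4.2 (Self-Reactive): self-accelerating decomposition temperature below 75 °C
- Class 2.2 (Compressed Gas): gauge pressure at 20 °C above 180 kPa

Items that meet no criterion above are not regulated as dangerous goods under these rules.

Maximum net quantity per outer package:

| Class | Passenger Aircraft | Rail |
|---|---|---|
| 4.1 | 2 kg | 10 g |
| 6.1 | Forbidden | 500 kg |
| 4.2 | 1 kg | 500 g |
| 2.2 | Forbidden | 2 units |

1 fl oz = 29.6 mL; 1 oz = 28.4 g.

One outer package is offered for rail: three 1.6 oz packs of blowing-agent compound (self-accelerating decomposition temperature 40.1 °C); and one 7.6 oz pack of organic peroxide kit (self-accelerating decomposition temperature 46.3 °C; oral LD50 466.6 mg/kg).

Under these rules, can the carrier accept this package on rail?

Self-accelerating decomposition temperature 40.1 °C meets the Class 4.2 criterion (Self-Reactive), so the blowing-agent compound is Class 4.2.
Self-accelerating decomposition temperature 46.3 °C meets the Class 4.2 criterion (Self-Reactive), so the organic peroxide kit is Class 4.2.
Total Class 4.2: (three 1.6 oz packs = 136.32 g) + (one 7.6 oz pack = 215.84 g) = 352.16 g.
That is within the Class 4.2 rail limit of 500 g.

Yes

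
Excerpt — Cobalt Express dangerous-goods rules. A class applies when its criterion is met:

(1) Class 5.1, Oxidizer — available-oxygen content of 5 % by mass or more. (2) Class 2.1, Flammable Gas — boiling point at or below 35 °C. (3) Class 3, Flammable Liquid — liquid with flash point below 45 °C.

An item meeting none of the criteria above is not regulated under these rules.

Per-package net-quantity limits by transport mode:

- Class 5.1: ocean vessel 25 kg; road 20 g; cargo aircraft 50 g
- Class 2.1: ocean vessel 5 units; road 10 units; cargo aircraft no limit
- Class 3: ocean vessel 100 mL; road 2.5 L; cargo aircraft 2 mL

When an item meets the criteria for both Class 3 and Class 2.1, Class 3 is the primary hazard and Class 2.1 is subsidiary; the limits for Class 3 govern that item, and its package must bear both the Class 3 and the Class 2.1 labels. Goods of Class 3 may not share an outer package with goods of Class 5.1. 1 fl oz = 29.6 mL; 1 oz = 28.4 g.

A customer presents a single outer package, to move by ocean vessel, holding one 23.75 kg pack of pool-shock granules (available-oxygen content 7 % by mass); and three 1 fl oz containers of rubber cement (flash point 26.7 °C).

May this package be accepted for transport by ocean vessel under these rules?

No

Available-oxygen content 7 % by mass meets the Class 5.1 criterion (Oxidizer), so the pool-shock granules are Class 5.1.
Flash point 26.7 °C meets the Class 3 criterion (Flammable Liquid), so the rubber cement is Class 3.
Class 3 quantity: three 1 fl oz containers = 88.8 mL.
88.8 mL ≤ 100 mL (ocean vessel limit, Class 3) — within limit.
Class 5.1 quantity: 23.75 kg.
23.75 kg is within the ocean vessel limit of 25 kg for Class 5.1.
Class 3 and Class 5.1 may not share an outer package.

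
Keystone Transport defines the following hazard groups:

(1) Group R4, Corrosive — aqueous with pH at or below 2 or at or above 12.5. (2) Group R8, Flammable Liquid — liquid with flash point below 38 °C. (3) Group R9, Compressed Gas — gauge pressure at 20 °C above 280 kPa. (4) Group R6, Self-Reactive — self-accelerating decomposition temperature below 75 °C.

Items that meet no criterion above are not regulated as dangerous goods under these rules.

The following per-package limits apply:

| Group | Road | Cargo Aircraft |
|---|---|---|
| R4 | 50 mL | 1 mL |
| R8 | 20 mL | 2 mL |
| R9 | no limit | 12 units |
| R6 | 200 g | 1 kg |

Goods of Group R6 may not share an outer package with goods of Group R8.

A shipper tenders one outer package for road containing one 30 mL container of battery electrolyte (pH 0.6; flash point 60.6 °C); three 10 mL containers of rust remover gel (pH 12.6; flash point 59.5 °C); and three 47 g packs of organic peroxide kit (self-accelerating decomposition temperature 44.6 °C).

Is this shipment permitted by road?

The battery electrolyte has pH 0.6, which is ≤ 2, so it is Group R4 (Corrosive).
Rust remover gel: pH 12.6 ≥ 12.5 → Group R4 (Corrosive).
Organic peroxide kit: self-accelerating decomposition temperature 44.6 °C < 75 °C → Group R6 (Self-Reactive).
Group R4 net quantity: 30 mL + (three 10 mL containers = 30 mL) = 60 mL.
60 mL > 50 mL (road limit, Group R4) — over the limit.
Group R6 quantity: three 47 g packs = 141 g.
That is within the Group R6 road limit of 200 g.
The segregation rule (Group R6 with Group R8) does not apply to Group R4 with Group R6.

No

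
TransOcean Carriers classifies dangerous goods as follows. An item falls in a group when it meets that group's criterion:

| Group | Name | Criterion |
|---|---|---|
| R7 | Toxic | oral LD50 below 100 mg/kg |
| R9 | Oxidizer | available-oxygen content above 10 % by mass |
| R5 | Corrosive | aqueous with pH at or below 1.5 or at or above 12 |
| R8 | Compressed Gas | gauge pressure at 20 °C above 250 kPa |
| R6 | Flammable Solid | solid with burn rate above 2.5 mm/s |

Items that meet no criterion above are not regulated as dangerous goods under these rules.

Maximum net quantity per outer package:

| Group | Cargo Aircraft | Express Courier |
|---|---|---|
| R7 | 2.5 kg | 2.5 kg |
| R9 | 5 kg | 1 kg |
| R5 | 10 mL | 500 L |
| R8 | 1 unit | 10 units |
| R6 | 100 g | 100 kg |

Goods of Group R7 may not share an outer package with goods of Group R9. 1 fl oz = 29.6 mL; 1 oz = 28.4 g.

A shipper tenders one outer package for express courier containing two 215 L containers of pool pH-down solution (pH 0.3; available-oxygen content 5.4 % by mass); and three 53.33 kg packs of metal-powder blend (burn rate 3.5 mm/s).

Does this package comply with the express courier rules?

pH 0.3 meets the Group R5 criterion (Corrosive), so the pool pH-down solution is Group R5.
The metal-powder blend has burn rate 3.5 mm/s, which is > 2.5 mm/s, so it is Group R6 (Flammable Solid).
Group R6 quantity: three 53.33 kg packs = 159.99 kg.
159.99 kg > 100 kg (express courier limit, Group R6) — over the limit.
Group R5 quantity: two 215 L containers = 430 L.
430 L ≤ 500 L (express courier limit, Group R5) — within limit.
The segregation rule (Group R7 with Group R9) does not apply to Group R6 with Group R5.

No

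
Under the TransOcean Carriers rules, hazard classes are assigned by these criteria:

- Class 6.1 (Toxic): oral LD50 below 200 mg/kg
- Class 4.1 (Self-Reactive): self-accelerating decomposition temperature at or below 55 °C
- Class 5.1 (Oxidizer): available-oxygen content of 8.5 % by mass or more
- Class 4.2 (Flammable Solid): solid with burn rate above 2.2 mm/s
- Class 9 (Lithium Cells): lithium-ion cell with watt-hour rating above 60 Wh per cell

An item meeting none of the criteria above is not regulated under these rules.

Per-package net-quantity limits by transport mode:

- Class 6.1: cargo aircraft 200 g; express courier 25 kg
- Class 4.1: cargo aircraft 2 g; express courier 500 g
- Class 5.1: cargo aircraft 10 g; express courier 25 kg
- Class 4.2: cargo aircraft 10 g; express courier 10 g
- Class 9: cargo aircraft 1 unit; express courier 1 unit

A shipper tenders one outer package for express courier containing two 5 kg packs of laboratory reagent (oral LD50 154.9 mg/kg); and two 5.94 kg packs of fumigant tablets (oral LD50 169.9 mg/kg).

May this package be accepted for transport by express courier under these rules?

Yes

Oral LD50 154.9 mg/kg meets the Class 6.1 criterion (Toxic), so the laboratory reagent is Class 6.1.
The fumigant tablets have oral LD50 169.9 mg/kg, which is < 200 mg/kg, so they are Class 6.1 (Toxic).
Total Class 6.1: (two 5 kg packs = 10 kg) + (two 5.94 kg packs = 11.88 kg) = 21.88 kg.
21.88 kg ≤ 25 kg (express courier limit, Class 6.1) — within limit.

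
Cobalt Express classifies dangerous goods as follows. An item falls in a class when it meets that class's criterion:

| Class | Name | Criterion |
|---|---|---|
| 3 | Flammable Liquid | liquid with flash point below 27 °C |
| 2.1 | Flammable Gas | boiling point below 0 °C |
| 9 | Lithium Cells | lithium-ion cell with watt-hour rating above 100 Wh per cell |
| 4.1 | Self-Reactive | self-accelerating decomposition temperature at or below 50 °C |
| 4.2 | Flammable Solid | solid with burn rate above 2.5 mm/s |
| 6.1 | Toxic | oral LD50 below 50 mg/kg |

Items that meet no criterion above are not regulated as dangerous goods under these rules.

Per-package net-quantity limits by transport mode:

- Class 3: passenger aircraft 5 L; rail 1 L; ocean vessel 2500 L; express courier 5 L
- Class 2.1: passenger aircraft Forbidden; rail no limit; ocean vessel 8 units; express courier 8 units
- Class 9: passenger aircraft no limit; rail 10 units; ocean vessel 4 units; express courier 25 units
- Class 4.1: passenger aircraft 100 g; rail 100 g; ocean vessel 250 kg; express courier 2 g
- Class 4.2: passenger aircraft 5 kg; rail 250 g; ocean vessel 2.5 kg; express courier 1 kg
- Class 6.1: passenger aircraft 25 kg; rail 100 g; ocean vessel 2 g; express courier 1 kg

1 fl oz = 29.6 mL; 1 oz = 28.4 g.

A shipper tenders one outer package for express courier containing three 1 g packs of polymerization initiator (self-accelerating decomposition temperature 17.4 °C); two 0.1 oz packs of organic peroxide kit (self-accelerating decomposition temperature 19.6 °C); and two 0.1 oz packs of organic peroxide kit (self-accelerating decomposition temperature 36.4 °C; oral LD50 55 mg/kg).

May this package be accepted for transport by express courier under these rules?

The polymerization initiator has self-accelerating decomposition temperature 17.4 °C, which is ≤ 50 °C, so it is Class 4.1 (Self-Reactive).
Organic peroxide kit: self-accelerating decomposition temperature 19.6 °C ≤ 50 °C → Class 4.1 (Self-Reactive).
Organic peroxide kit: self-accelerating decomposition temperature 36.4 °C ≤ 50 °C → Class 4.1 (Self-Reactive).
Total Class 4.1: (three 1 g packs = 3 g) + (two 0.1 oz packs = 5.68 g) + (two 0.1 oz packs = 5.68 g) = 14.36 g.
14.36 g > 2 g (express courier limit, Class 4.1) — over the limit.

No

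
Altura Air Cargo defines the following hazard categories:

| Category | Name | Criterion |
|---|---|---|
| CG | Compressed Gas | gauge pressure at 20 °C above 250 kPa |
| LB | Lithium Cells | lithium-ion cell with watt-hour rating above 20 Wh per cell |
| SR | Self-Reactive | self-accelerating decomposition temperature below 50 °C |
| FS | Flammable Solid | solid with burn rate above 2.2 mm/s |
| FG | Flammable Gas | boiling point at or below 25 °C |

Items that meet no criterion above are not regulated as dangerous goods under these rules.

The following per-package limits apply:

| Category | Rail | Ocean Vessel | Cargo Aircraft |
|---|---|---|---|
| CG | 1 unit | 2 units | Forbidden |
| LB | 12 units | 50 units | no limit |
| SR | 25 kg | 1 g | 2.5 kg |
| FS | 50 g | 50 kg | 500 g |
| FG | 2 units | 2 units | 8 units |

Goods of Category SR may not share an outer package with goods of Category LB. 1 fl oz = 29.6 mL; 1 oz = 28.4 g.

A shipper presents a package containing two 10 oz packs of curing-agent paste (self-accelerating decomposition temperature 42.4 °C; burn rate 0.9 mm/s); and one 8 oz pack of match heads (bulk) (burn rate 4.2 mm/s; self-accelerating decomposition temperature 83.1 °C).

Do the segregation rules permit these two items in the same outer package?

Yes

The curing-agent paste has self-accelerating decomposition temperature 42.4 °C, which is < 50 °C, so it is Category SR (Self-Reactive).
Burn rate 4.2 mm/s meets the Category FS criterion (Flammable Solid), so the match heads (bulk) are Category FS.
No segregation rule bars Category SR with Category FS.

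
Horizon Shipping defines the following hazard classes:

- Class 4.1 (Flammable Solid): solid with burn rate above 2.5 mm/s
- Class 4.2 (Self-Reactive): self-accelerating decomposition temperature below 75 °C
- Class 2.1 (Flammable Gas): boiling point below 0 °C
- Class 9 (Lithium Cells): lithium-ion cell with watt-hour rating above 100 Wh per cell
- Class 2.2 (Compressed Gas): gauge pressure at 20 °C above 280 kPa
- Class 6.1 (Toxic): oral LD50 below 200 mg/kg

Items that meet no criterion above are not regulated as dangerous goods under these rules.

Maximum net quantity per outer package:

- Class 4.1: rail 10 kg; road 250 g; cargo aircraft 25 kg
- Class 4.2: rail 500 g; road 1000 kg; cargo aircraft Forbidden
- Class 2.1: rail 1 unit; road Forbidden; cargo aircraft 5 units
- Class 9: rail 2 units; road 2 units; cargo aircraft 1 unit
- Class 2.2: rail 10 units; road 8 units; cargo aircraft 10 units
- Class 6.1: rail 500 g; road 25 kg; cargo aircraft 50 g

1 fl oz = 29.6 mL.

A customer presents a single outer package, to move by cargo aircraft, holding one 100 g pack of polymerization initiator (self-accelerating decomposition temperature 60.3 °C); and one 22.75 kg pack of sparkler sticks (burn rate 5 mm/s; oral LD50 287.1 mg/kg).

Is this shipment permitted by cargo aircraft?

The polymerization initiator has self-accelerating decomposition temperature 60.3 °C, which is < 75 °C, so it is Class 4.2 (Self-Reactive).
The sparkler sticks have burn rate 5 mm/s, which is > 2.5 mm/s, so they are Class 4.1 (Flammable Solid).
Class 4.1 quantity: 22.75 kg.
22.75 kg is within the cargo aircraft limit of 25 kg for Class 4.1.
Class 4.2 quantity: 100 g.
Class 4.2 is Forbidden by cargo aircraft.

No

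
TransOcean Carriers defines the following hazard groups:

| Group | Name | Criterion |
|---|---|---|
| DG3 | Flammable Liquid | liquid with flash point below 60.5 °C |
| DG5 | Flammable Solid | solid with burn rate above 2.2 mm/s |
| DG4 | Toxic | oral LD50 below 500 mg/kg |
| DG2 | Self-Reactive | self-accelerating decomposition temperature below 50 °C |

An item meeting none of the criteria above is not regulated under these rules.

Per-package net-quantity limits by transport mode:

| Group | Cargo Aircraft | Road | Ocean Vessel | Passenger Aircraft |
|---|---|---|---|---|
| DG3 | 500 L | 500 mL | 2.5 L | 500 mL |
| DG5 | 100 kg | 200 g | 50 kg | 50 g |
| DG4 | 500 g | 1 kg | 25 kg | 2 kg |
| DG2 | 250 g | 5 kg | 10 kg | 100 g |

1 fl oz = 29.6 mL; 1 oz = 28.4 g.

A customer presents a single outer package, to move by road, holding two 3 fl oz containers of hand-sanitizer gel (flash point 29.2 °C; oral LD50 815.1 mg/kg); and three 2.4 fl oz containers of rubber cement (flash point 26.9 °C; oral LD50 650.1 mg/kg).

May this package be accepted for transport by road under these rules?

Yes

Flash point 29.2 °C meets the Group DG3 criterion (Flammable Liquid), so the hand-sanitizer gel is Group DG3.
The rubber cement has flash point 26.9 °C, which is < 60.5 °C, so it is Group DG3 (Flammable Liquid).
Total Group DG3: (two 3 fl oz containers = 177.6 mL) + (three 2.4 fl oz containers = 213.12 mL) = 390.72 mL.
That is within the Group DG3 road limit of 500 mL.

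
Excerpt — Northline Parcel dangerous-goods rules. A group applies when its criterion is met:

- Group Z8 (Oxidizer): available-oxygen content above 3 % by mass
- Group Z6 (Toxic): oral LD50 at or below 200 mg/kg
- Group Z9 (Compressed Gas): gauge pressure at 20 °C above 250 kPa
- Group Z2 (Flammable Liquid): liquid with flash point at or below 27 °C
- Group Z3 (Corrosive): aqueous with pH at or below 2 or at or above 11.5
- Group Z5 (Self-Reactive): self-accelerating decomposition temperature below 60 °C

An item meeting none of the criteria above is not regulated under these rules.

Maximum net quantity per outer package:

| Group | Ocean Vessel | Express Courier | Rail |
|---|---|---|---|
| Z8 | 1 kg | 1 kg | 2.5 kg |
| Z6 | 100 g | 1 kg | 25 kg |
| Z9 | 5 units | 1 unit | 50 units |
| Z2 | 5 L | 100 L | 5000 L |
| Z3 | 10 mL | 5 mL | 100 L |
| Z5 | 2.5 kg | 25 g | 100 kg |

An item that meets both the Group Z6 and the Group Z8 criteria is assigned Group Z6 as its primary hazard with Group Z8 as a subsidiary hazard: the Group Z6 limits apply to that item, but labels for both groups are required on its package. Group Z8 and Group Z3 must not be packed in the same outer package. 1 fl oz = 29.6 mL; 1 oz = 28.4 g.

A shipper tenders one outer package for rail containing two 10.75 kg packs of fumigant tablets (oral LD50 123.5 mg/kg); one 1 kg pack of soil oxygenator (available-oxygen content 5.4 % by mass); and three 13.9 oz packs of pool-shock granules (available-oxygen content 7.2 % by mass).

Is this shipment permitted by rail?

Yes

The fumigant tablets have oral LD50 123.5 mg/kg, which is ≤ 200 mg/kg, so they are Group Z6 (Toxic).
The soil oxygenator has available-oxygen content 5.4 % by mass, which is > 3 % by mass, so it is Group Z8 (Oxidizer).
Pool-shock granules: available-oxygen content 7.2 % by mass > 3 % by mass → Group Z8 (Oxidizer).
Total Group Z8: 1 kg + (three 13.9 oz packs = 1184.28 g) = 2184.28 g.
2184.28 g ≤ 2.5 kg (rail limit, Group Z8) — within limit.
Group Z6 quantity: two 10.75 kg packs = 21.5 kg.
21.5 kg ≤ 25 kg (rail limit, Group Z6) — within limit.
The segregation rule (Group Z8 with Group Z3) does not apply to Group Z8 with Group Z6.
Every hazard group is within its rail limit and no segregation rule is violated.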